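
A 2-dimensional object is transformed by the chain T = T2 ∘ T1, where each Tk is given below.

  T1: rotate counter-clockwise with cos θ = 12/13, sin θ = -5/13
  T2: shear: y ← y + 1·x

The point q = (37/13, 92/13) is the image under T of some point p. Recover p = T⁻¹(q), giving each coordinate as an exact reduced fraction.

p = (1, 5)

T1 = [12/13 5/13 0; -5/13 12/13 0; 0 0 1]
T2·T1 = [12/13 5/13 0; 7/13 17/13 0; 0 0 1]
det M = 1; M⁻¹ = [17/13 -5/13 0; -7/13 12/13 0; 0 0 1]
M⁻¹ · (37/13, 92/13)ᵀ = (1, 5)ᵀ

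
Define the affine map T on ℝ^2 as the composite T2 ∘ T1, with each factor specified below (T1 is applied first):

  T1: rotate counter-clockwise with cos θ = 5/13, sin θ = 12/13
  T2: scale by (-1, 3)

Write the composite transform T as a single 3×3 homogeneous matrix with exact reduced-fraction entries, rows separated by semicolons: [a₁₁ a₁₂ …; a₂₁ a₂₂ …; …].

T = [-5/13 12/13 0; 36/13 15/13 0; 0 0 1]

T1 = [5/13 -12/13 0; 12/13 5/13 0; 0 0 1]
T2·T1 = [-5/13 12/13 0; 36/13 15/13 0; 0 0 1]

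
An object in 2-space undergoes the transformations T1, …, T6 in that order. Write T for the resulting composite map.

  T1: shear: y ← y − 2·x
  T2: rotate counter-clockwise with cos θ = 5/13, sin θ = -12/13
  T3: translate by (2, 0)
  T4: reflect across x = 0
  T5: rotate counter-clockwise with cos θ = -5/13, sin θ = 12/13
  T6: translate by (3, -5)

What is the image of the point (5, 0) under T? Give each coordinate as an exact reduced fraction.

T(p) = (114/13, 41/13)

T1 shear: y ← y − 2·x: (5, 0) → (5, -10)
T2 rotate counter-clockwise with cos θ = 5/13, sin θ = -12/13: (5, -10) → (-95/13, -110/13)
T3 translate by (2, 0): (-95/13, -110/13) → (-69/13, -110/13)
T4 reflect across x = 0: (-69/13, -110/13) → (69/13, -110/13)
T5 rotate counter-clockwise with cos θ = -5/13, sin θ = 12/13: (69/13, -110/13) → (75/13, 106/13)
T6 translate by (3, -5): (75/13, 106/13) → (114/13, 41/13)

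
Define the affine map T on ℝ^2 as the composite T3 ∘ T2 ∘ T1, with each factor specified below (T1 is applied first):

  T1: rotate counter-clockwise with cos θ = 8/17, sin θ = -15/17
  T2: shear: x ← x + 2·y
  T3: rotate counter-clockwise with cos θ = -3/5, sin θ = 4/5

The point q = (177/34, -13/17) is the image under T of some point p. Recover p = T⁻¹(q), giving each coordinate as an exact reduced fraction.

p = (5, 3/2)

T1 = [8/17 15/17 0; -15/17 8/17 0; 0 0 1]
T2·T1 = [-22/17 31/17 0; -15/17 8/17 0; 0 0 1]
T3·…·T1 = [126/85 -25/17 0; -43/85 20/17 0; 0 0 1]
det M = 1; M⁻¹ = [20/17 25/17 0; 43/85 126/85 0; 0 0 1]
M⁻¹ · (177/34, -13/17)ᵀ = (5, 3/2)ᵀ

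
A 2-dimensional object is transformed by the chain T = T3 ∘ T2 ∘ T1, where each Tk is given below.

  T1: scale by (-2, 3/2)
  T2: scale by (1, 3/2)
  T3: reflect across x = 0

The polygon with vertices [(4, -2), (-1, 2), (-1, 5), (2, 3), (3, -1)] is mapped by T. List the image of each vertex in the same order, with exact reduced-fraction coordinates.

T1 scale by (-2, 3/2): (4, -2) → (-8, -3); (-1, 2) → (2, 3); (-1, 5) → (2, 15/2); (2, 3) → (-4, 9/2); (3, -1) → (-6, -3/2)
T2 scale by (1, 3/2): (-8, -3) → (-8, -9/2); (2, 3) → (2, 9/2); (2, 15/2) → (2, 45/4); (-4, 9/2) → (-4, 27/4); (-6, -3/2) → (-6, -9/4)
T3 reflect across x = 0: (-8, -9/2) → (8, -9/2); (2, 9/2) → (-2, 9/2); (2, 45/4) → (-2, 45/4); (-4, 27/4) → (4, 27/4); (-6, -9/4) → (6, -9/4)

image vertices: (8, -9/2), (-2, 9/2), (-2, 45/4), (4, 27/4), (6, -9/4)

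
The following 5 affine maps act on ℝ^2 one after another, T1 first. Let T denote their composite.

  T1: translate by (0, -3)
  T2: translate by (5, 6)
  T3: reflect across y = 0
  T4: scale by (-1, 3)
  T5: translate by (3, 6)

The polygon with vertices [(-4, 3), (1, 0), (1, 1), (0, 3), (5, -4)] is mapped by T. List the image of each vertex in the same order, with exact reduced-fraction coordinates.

image vertices: (2, -12), (-3, -3), (-3, -6), (-2, -12), (-7, 9)

T1 translate by (0, -3): (-4, 3) → (-4, 0); (1, 0) → (1, -3); (1, 1) → (1, -2); (0, 3) → (0, 0); (5, -4) → (5, -7)
T2 translate by (5, 6): (-4, 0) → (1, 6); (1, -3) → (6, 3); (1, -2) → (6, 4); (0, 0) → (5, 6); (5, -7) → (10, -1)
T3 reflect across y = 0: (1, 6) → (1, -6); (6, 3) → (6, -3); (6, 4) → (6, -4); (5, 6) → (5, -6); (10, -1) → (10, 1)
T4 scale by (-1, 3): (1, -6) → (-1, -18); (6, -3) → (-6, -9); (6, -4) → (-6, -12); (5, -6) → (-5, -18); (10, 1) → (-10, 3)
T5 translate by (3, 6): (-1, -18) → (2, -12); (-6, -9) → (-3, -3); (-6, -12) → (-3, -6); (-5, -18) → (-2, -12); (-10, 3) → (-7, 9)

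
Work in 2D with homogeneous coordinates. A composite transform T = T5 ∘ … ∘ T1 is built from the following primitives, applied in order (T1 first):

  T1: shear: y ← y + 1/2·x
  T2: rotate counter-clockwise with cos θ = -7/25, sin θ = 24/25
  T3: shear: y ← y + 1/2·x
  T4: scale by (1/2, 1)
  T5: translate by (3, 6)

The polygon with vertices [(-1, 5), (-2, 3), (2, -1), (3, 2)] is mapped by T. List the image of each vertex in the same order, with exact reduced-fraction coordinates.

T1 shear: y ← y + 1/2·x: (-1, 5) → (-1, 9/2); (-2, 3) → (-2, 2); (2, -1) → (2, 0); (3, 2) → (3, 7/2)
T2 rotate counter-clockwise with cos θ = -7/25, sin θ = 24/25: (-1, 9/2) → (-101/25, -111/50); (-2, 2) → (-34/25, -62/25); (2, 0) → (-14/25, 48/25); (3, 7/2) → (-21/5, 19/10)
T3 shear: y ← y + 1/2·x: (-101/25, -111/50) → (-101/25, -106/25); (-34/25, -62/25) → (-34/25, -79/25); (-14/25, 48/25) → (-14/25, 41/25); (-21/5, 19/10) → (-21/5, -1/5)
T4 scale by (1/2, 1): (-101/25, -106/25) → (-101/50, -106/25); (-34/25, -79/25) → (-17/25, -79/25); (-14/25, 41/25) → (-7/25, 41/25); (-21/5, -1/5) → (-21/10, -1/5)
T5 translate by (3, 6): (-101/50, -106/25) → (49/50, 44/25); (-17/25, -79/25) → (58/25, 71/25); (-7/25, 41/25) → (68/25, 191/25); (-21/10, -1/5) → (9/10, 29/5)

image vertices: (49/50, 44/25), (58/25, 71/25), (68/25, 191/25), (9/10, 29/5)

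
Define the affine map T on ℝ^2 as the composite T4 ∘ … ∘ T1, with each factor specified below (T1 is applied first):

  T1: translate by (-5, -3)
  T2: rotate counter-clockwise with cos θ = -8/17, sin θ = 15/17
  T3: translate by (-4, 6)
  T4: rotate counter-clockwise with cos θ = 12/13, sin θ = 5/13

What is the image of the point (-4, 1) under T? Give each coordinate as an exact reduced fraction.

T(p) = (29/13, -2/13)

T1 translate by (-5, -3): (-4, 1) → (-9, -2)
T2 rotate counter-clockwise with cos θ = -8/17, sin θ = 15/17: (-9, -2) → (6, -7)
T3 translate by (-4, 6): (6, -7) → (2, -1)
T4 rotate counter-clockwise with cos θ = 12/13, sin θ = 5/13: (2, -1) → (29/13, -2/13)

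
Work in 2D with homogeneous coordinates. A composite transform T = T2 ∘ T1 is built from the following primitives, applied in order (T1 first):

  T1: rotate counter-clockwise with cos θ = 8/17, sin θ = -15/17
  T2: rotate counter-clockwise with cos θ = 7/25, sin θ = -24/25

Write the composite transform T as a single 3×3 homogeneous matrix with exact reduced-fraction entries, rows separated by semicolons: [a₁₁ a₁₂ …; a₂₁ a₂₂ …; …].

T = [-304/425 297/425 0; -297/425 -304/425 0; 0 0 1]

T1 = [8/17 15/17 0; -15/17 8/17 0; 0 0 1]
T2·T1 = [-304/425 297/425 0; -297/425 -304/425 0; 0 0 1]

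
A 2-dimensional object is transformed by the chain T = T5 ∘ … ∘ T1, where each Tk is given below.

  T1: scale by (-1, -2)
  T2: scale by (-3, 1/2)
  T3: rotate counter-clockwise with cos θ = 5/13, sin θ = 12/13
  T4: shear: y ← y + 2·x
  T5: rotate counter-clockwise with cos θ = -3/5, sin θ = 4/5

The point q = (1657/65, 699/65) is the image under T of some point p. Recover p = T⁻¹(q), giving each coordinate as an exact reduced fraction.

T1 = [-1 0 0; 0 -2 0; 0 0 1]
T2·T1 = [3 0 0; 0 -1 0; 0 0 1]
T3·…·T1 = [15/13 12/13 0; 36/13 -5/13 0; 0 0 1]
T4·…·T1 = [15/13 12/13 0; 66/13 19/13 0; 0 0 1]
T5·…·T1 = [-309/65 -112/65 0; -138/65 -9/65 0; 0 0 1]
det M = -3; M⁻¹ = [3/65 -112/195 0; -46/65 103/65 0; 0 0 1]
M⁻¹ · (1657/65, 699/65)ᵀ = (-5, -1)ᵀ

p = (-5, -1)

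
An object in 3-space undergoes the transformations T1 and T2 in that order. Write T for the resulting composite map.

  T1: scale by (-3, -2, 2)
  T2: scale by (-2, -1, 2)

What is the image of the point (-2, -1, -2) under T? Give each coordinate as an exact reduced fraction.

T1 scale by (-3, -2, 2): (-2, -1, -2) → (6, 2, -4)
T2 scale by (-2, -1, 2): (6, 2, -4) → (-12, -2, -8)

T(p) = (-12, -2, -8)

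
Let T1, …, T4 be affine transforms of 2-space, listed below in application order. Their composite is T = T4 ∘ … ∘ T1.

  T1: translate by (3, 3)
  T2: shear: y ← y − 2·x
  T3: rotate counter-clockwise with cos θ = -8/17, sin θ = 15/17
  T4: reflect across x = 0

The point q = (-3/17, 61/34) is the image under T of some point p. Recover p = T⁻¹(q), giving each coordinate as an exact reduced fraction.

T1 = [1 0 3; 0 1 3; 0 0 1]
T2·T1 = [1 0 3; -2 1 -3; 0 0 1]
T3·…·T1 = [22/17 -15/17 21/17; 31/17 -8/17 69/17; 0 0 1]
T4·…·T1 = [-22/17 15/17 -21/17; 31/17 -8/17 69/17; 0 0 1]
det M = -1; M⁻¹ = [8/17 15/17 -3; 31/17 22/17 -3; 0 0 1]
M⁻¹ · (-3/17, 61/34)ᵀ = (-3/2, -1)ᵀ

p = (-3/2, -1)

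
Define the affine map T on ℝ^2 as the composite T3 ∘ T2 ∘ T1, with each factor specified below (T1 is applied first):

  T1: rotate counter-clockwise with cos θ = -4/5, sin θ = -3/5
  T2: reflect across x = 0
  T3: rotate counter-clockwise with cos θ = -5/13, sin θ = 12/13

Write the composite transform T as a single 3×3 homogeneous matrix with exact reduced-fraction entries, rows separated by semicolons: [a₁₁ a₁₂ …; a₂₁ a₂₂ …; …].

T = [16/65 63/65 0; 63/65 -16/65 0; 0 0 1]

T1 = [-4/5 3/5 0; -3/5 -4/5 0; 0 0 1]
T2·T1 = [4/5 -3/5 0; -3/5 -4/5 0; 0 0 1]
T3·…·T1 = [16/65 63/65 0; 63/65 -16/65 0; 0 0 1]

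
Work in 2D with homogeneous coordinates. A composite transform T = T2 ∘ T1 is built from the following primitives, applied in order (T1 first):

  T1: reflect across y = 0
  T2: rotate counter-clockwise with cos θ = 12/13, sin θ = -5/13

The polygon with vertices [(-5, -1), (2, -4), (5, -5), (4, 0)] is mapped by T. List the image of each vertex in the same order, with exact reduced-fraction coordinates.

T1 reflect across y = 0: (-5, -1) → (-5, 1); (2, -4) → (2, 4); (5, -5) → (5, 5); (4, 0) → (4, 0)
T2 rotate counter-clockwise with cos θ = 12/13, sin θ = -5/13: (-5, 1) → (-55/13, 37/13); (2, 4) → (44/13, 38/13); (5, 5) → (85/13, 35/13); (4, 0) → (48/13, -20/13)

image vertices: (-55/13, 37/13), (44/13, 38/13), (85/13, 35/13), (48/13, -20/13)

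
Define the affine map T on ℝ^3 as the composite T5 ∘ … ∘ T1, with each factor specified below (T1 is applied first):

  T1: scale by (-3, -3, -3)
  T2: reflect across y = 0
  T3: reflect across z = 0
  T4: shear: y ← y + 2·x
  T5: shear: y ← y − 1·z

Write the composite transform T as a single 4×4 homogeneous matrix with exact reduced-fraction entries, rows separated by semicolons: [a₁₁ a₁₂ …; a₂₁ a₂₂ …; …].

T = [-3 0 0 0; -6 3 -3 0; 0 0 3 0; 0 0 0 1]

T1 = [-3 0 0 0; 0 -3 0 0; 0 0 -3 0; 0 0 0 1]
T2·T1 = [-3 0 0 0; 0 3 0 0; 0 0 -3 0; 0 0 0 1]
T3·…·T1 = [-3 0 0 0; 0 3 0 0; 0 0 3 0; 0 0 0 1]
T4·…·T1 = [-3 0 0 0; -6 3 0 0; 0 0 3 0; 0 0 0 1]
T5·…·T1 = [-3 0 0 0; -6 3 -3 0; 0 0 3 0; 0 0 0 1]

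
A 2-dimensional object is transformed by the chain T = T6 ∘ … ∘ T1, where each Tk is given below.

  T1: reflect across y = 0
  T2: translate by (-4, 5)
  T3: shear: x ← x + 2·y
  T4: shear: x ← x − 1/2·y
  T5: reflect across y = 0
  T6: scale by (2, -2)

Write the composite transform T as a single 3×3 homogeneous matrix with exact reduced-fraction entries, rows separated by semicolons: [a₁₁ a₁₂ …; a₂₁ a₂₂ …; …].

T = [2 -3 7; 0 -2 10; 0 0 1]

T1 = [1 0 0; 0 -1 0; 0 0 1]
T2·T1 = [1 0 -4; 0 -1 5; 0 0 1]
T3·…·T1 = [1 -2 6; 0 -1 5; 0 0 1]
T4·…·T1 = [1 -3/2 7/2; 0 -1 5; 0 0 1]
T5·…·T1 = [1 -3/2 7/2; 0 1 -5; 0 0 1]
T6·…·T1 = [2 -3 7; 0 -2 10; 0 0 1]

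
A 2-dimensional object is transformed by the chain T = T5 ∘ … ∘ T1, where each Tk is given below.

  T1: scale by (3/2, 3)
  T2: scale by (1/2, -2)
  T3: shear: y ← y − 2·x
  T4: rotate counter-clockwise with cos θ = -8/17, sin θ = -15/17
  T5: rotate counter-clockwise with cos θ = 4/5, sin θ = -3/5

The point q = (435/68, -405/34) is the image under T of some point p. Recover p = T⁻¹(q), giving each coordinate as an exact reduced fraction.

p = (-1, -2)

T1 = [3/2 0 0; 0 3 0; 0 0 1]
T2·T1 = [3/4 0 0; 0 -6 0; 0 0 1]
T3·…·T1 = [3/4 0 0; -3/2 -6 0; 0 0 1]
T4·…·T1 = [-57/34 -90/17 0; 3/68 48/17 0; 0 0 1]
T5·…·T1 = [-447/340 -216/85 0; 177/170 462/85 0; 0 0 1]
det M = -9/2; M⁻¹ = [-308/255 -48/85 0; 59/255 149/510 0; 0 0 1]
M⁻¹ · (435/68, -405/34)ᵀ = (-1, -2)ᵀ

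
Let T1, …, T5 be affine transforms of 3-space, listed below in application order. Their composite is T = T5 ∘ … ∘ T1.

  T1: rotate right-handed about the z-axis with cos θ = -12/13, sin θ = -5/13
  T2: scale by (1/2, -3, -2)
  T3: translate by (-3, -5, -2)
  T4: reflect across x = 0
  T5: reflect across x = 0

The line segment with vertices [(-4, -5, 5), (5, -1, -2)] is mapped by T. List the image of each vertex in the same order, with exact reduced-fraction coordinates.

T1 rotate right-handed about the z-axis with cos θ = -12/13, sin θ = -5/13: (-4, -5, 5) → (23/13, 80/13, 5); (5, -1, -2) → (-5, -1, -2)
T2 scale by (1/2, -3, -2): (23/13, 80/13, 5) → (23/26, -240/13, -10); (-5, -1, -2) → (-5/2, 3, 4)
T3 translate by (-3, -5, -2): (23/26, -240/13, -10) → (-55/26, -305/13, -12); (-5/2, 3, 4) → (-11/2, -2, 2)
T4 reflect across x = 0: (-55/26, -305/13, -12) → (55/26, -305/13, -12); (-11/2, -2, 2) → (11/2, -2, 2)
T5 reflect across x = 0: (55/26, -305/13, -12) → (-55/26, -305/13, -12); (11/2, -2, 2) → (-11/2, -2, 2)

image vertices: (-55/26, -305/13, -12), (-11/2, -2, 2)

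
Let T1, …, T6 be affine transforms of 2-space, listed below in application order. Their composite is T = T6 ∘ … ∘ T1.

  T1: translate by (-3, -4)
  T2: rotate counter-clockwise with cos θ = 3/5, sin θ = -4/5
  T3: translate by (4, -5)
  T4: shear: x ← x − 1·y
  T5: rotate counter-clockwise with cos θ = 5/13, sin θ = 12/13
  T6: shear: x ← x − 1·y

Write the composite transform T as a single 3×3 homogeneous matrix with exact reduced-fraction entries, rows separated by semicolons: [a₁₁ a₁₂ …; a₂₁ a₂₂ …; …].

T1 = [1 0 -3; 0 1 -4; 0 0 1]
T2·T1 = [3/5 4/5 -5; -4/5 3/5 0; 0 0 1]
T3·…·T1 = [3/5 4/5 -1; -4/5 3/5 -5; 0 0 1]
T4·…·T1 = [7/5 1/5 4; -4/5 3/5 -5; 0 0 1]
T5·…·T1 = [83/65 -31/65 80/13; 64/65 27/65 23/13; 0 0 1]
T6·…·T1 = [19/65 -58/65 57/13; 64/65 27/65 23/13; 0 0 1]

T = [19/65 -58/65 57/13; 64/65 27/65 23/13; 0 0 1]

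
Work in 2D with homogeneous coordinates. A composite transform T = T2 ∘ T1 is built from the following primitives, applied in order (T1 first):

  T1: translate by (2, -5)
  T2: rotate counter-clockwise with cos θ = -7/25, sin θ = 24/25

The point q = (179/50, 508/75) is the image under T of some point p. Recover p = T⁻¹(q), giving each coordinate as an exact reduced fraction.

p = (7/2, -1/3)

T1 = [1 0 2; 0 1 -5; 0 0 1]
T2·T1 = [-7/25 -24/25 106/25; 24/25 -7/25 83/25; 0 0 1]
det M = 1; M⁻¹ = [-7/25 24/25 -2; -24/25 -7/25 5; 0 0 1]
M⁻¹ · (179/50, 508/75)ᵀ = (7/2, -1/3)ᵀ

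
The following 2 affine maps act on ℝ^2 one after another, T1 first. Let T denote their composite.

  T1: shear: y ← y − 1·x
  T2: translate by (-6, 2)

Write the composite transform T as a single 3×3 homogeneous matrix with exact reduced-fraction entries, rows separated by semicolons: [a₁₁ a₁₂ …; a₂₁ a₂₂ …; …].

T = [1 0 -6; -1 1 2; 0 0 1]

T1 = [1 0 0; -1 1 0; 0 0 1]
T2·T1 = [1 0 -6; -1 1 2; 0 0 1]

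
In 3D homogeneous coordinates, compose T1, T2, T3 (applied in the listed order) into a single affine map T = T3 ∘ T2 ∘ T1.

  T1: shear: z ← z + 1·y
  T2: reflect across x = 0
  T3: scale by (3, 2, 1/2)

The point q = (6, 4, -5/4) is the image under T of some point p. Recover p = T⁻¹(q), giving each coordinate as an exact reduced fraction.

p = (-2, 2, -9/2)

T1 = [1 0 0 0; 0 1 0 0; 0 1 1 0; 0 0 0 1]
T2·T1 = [-1 0 0 0; 0 1 0 0; 0 1 1 0; 0 0 0 1]
T3·…·T1 = [-3 0 0 0; 0 2 0 0; 0 1/2 1/2 0; 0 0 0 1]
det M = -3; M⁻¹ = [-1/3 0 0 0; 0 1/2 0 0; 0 -1/2 2 0; 0 0 0 1]
M⁻¹ · (6, 4, -5/4)ᵀ = (-2, 2, -9/2)ᵀ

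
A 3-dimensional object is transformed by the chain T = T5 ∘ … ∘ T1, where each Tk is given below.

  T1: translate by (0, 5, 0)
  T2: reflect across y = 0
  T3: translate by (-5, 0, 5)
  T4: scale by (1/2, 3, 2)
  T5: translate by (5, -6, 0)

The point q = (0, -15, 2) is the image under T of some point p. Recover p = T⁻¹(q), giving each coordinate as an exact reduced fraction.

p = (-5, -2, -4)

T1 = [1 0 0 0; 0 1 0 5; 0 0 1 0; 0 0 0 1]
T2·T1 = [1 0 0 0; 0 -1 0 -5; 0 0 1 0; 0 0 0 1]
T3·…·T1 = [1 0 0 -5; 0 -1 0 -5; 0 0 1 5; 0 0 0 1]
T4·…·T1 = [1/2 0 0 -5/2; 0 -3 0 -15; 0 0 2 10; 0 0 0 1]
T5·…·T1 = [1/2 0 0 5/2; 0 -3 0 -21; 0 0 2 10; 0 0 0 1]
det M = -3; M⁻¹ = [2 0 0 -5; 0 -1/3 0 -7; 0 0 1/2 -5; 0 0 0 1]
M⁻¹ · (0, -15, 2)ᵀ = (-5, -2, -4)ᵀ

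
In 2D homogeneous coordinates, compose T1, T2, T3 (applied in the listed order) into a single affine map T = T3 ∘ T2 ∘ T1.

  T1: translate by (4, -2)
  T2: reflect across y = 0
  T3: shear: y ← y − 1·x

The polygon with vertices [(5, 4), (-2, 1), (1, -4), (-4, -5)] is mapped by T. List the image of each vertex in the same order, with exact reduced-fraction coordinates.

image vertices: (9, -11), (2, -1), (5, 1), (0, 7)

T1 translate by (4, -2): (5, 4) → (9, 2); (-2, 1) → (2, -1); (1, -4) → (5, -6); (-4, -5) → (0, -7)
T2 reflect across y = 0: (9, 2) → (9, -2); (2, -1) → (2, 1); (5, -6) → (5, 6); (0, -7) → (0, 7)
T3 shear: y ← y − 1·x: (9, -2) → (9, -11); (2, 1) → (2, -1); (5, 6) → (5, 1); (0, 7) → (0, 7)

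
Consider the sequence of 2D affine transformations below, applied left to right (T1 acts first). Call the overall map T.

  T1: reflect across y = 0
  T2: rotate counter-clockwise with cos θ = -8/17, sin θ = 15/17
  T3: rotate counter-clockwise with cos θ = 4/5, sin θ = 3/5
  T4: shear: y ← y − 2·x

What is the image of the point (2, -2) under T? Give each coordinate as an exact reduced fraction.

T(p) = (-226/85, 74/17)

T1 reflect across y = 0: (2, -2) → (2, 2)
T2 rotate counter-clockwise with cos θ = -8/17, sin θ = 15/17: (2, 2) → (-46/17, 14/17)
T3 rotate counter-clockwise with cos θ = 4/5, sin θ = 3/5: (-46/17, 14/17) → (-226/85, -82/85)
T4 shear: y ← y − 2·x: (-226/85, -82/85) → (-226/85, 74/17)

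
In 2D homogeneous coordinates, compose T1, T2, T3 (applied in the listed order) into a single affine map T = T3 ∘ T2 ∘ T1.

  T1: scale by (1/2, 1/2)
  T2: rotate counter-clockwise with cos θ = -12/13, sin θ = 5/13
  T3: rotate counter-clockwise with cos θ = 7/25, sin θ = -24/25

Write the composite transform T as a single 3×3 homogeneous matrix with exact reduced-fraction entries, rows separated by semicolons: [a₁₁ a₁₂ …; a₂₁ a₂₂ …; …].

T = [18/325 -323/650 0; 323/650 18/325 0; 0 0 1]

T1 = [1/2 0 0; 0 1/2 0; 0 0 1]
T2·T1 = [-6/13 -5/26 0; 5/26 -6/13 0; 0 0 1]
T3·…·T1 = [18/325 -323/650 0; 323/650 18/325 0; 0 0 1]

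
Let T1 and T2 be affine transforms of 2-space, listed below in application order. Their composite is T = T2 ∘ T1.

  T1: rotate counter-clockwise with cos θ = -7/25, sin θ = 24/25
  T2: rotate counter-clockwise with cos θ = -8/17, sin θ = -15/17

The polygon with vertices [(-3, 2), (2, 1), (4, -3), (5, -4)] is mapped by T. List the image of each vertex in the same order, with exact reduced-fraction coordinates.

T1 rotate counter-clockwise with cos θ = -7/25, sin θ = 24/25: (-3, 2) → (-27/25, -86/25); (2, 1) → (-38/25, 41/25); (4, -3) → (44/25, 117/25); (5, -4) → (61/25, 148/25)
T2 rotate counter-clockwise with cos θ = -8/17, sin θ = -15/17: (-27/25, -86/25) → (-1074/425, 1093/425); (-38/25, 41/25) → (919/425, 242/425); (44/25, 117/25) → (1403/425, -1596/425); (61/25, 148/25) → (1732/425, -2099/425)

image vertices: (-1074/425, 1093/425), (919/425, 242/425), (1403/425, -1596/425), (1732/425, -2099/425)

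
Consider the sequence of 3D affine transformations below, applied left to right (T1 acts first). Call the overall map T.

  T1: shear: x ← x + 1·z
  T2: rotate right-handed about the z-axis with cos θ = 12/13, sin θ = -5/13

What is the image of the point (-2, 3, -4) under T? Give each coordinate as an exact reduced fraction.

T1 shear: x ← x + 1·z: (-2, 3, -4) → (-6, 3, -4)
T2 rotate right-handed about the z-axis with cos θ = 12/13, sin θ = -5/13: (-6, 3, -4) → (-57/13, 66/13, -4)

T(p) = (-57/13, 66/13, -4)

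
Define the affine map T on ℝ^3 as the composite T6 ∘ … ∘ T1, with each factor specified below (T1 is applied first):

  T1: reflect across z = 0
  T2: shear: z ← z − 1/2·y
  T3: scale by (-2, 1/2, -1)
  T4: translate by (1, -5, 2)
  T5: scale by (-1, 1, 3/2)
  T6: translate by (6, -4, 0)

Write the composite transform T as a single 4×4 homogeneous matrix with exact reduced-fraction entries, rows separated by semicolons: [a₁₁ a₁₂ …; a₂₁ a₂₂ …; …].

T1 = [1 0 0 0; 0 1 0 0; 0 0 -1 0; 0 0 0 1]
T2·T1 = [1 0 0 0; 0 1 0 0; 0 -1/2 -1 0; 0 0 0 1]
T3·…·T1 = [-2 0 0 0; 0 1/2 0 0; 0 1/2 1 0; 0 0 0 1]
T4·…·T1 = [-2 0 0 1; 0 1/2 0 -5; 0 1/2 1 2; 0 0 0 1]
T5·…·T1 = [2 0 0 -1; 0 1/2 0 -5; 0 3/4 3/2 3; 0 0 0 1]
T6·…·T1 = [2 0 0 5; 0 1/2 0 -9; 0 3/4 3/2 3; 0 0 0 1]

T = [2 0 0 5; 0 1/2 0 -9; 0 3/4 3/2 3; 0 0 0 1]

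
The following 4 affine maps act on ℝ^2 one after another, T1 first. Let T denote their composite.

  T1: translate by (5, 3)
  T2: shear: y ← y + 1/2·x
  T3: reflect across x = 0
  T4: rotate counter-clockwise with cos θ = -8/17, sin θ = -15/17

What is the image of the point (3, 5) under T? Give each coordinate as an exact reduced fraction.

T1 translate by (5, 3): (3, 5) → (8, 8)
T2 shear: y ← y + 1/2·x: (8, 8) → (8, 12)
T3 reflect across x = 0: (8, 12) → (-8, 12)
T4 rotate counter-clockwise with cos θ = -8/17, sin θ = -15/17: (-8, 12) → (244/17, 24/17)

T(p) = (244/17, 24/17)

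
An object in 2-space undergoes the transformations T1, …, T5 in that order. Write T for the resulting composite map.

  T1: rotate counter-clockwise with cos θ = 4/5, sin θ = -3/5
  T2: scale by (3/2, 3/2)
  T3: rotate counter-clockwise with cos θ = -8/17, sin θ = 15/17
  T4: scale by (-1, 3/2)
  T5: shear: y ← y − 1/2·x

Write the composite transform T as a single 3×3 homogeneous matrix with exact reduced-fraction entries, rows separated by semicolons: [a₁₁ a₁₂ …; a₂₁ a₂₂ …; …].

T = [-39/170 126/85 0; 159/68 -27/68 0; 0 0 1]

T1 = [4/5 3/5 0; -3/5 4/5 0; 0 0 1]
T2·T1 = [6/5 9/10 0; -9/10 6/5 0; 0 0 1]
T3·…·T1 = [39/170 -126/85 0; 126/85 39/170 0; 0 0 1]
T4·…·T1 = [-39/170 126/85 0; 189/85 117/340 0; 0 0 1]
T5·…·T1 = [-39/170 126/85 0; 159/68 -27/68 0; 0 0 1]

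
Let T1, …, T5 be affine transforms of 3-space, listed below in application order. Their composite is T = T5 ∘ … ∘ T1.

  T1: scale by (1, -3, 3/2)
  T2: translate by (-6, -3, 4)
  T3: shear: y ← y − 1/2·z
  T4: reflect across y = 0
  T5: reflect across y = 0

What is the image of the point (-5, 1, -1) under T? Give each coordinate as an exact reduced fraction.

T(p) = (-11, -29/4, 5/2)

T1 scale by (1, -3, 3/2): (-5, 1, -1) → (-5, -3, -3/2)
T2 translate by (-6, -3, 4): (-5, -3, -3/2) → (-11, -6, 5/2)
T3 shear: y ← y − 1/2·z: (-11, -6, 5/2) → (-11, -29/4, 5/2)
T4 reflect across y = 0: (-11, -29/4, 5/2) → (-11, 29/4, 5/2)
T5 reflect across y = 0: (-11, 29/4, 5/2) → (-11, -29/4, 5/2)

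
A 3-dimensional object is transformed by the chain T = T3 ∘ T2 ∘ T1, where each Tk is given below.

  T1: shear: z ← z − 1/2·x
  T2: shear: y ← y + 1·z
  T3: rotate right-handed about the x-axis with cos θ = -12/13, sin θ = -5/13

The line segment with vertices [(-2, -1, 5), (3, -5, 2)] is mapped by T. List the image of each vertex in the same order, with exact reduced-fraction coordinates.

image vertices: (-2, -30/13, -97/13), (3, 113/26, 33/26)

T1 shear: z ← z − 1/2·x: (-2, -1, 5) → (-2, -1, 6); (3, -5, 2) → (3, -5, 1/2)
T2 shear: y ← y + 1·z: (-2, -1, 6) → (-2, 5, 6); (3, -5, 1/2) → (3, -9/2, 1/2)
T3 rotate right-handed about the x-axis with cos θ = -12/13, sin θ = -5/13: (-2, 5, 6) → (-2, -30/13, -97/13); (3, -9/2, 1/2) → (3, 113/26, 33/26)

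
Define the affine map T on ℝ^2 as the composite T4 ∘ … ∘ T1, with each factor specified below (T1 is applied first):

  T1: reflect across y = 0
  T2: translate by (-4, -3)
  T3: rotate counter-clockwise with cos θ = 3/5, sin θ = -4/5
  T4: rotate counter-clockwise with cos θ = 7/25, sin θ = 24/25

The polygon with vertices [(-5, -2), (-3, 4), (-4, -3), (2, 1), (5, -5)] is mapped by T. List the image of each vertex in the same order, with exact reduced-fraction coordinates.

T1 reflect across y = 0: (-5, -2) → (-5, 2); (-3, 4) → (-3, -4); (-4, -3) → (-4, 3); (2, 1) → (2, -1); (5, -5) → (5, 5)
T2 translate by (-4, -3): (-5, 2) → (-9, -1); (-3, -4) → (-7, -7); (-4, 3) → (-8, 0); (2, -1) → (-2, -4); (5, 5) → (1, 2)
T3 rotate counter-clockwise with cos θ = 3/5, sin θ = -4/5: (-9, -1) → (-31/5, 33/5); (-7, -7) → (-49/5, 7/5); (-8, 0) → (-24/5, 32/5); (-2, -4) → (-22/5, -4/5); (1, 2) → (11/5, 2/5)
T4 rotate counter-clockwise with cos θ = 7/25, sin θ = 24/25: (-31/5, 33/5) → (-1009/125, -513/125); (-49/5, 7/5) → (-511/125, -1127/125); (-24/5, 32/5) → (-936/125, -352/125); (-22/5, -4/5) → (-58/125, -556/125); (11/5, 2/5) → (29/125, 278/125)

image vertices: (-1009/125, -513/125), (-511/125, -1127/125), (-936/125, -352/125), (-58/125, -556/125), (29/125, 278/125)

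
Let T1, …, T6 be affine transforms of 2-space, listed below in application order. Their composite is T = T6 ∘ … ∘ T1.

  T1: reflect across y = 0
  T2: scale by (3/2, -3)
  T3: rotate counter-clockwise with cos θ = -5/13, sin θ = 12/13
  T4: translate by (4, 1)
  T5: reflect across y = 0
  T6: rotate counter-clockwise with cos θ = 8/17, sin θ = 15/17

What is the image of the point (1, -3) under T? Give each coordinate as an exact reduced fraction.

T1 reflect across y = 0: (1, -3) → (1, 3)
T2 scale by (3/2, -3): (1, 3) → (3/2, -9)
T3 rotate counter-clockwise with cos θ = -5/13, sin θ = 12/13: (3/2, -9) → (201/26, 63/13)
T4 translate by (4, 1): (201/26, 63/13) → (305/26, 76/13)
T5 reflect across y = 0: (305/26, 76/13) → (305/26, -76/13)
T6 rotate counter-clockwise with cos θ = 8/17, sin θ = 15/17: (305/26, -76/13) → (2360/221, 3359/442)

T(p) = (2360/221, 3359/442)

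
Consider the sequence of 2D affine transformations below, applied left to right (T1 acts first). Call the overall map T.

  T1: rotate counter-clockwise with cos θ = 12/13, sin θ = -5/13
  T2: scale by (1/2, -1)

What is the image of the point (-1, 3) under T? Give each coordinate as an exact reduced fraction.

T(p) = (3/26, -41/13)

T1 rotate counter-clockwise with cos θ = 12/13, sin θ = -5/13: (-1, 3) → (3/13, 41/13)
T2 scale by (1/2, -1): (3/13, 41/13) → (3/26, -41/13)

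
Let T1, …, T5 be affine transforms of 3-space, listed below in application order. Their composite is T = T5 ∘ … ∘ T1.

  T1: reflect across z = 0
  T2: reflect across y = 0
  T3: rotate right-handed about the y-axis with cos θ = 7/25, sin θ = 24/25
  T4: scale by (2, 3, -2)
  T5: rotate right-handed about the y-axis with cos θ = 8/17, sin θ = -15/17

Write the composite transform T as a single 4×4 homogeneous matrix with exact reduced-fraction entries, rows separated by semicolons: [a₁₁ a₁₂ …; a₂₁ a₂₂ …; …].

T = [-608/425 0 -594/425 0; 0 -3 0 0; 594/425 0 -608/425 0; 0 0 0 1]

T1 = [1 0 0 0; 0 1 0 0; 0 0 -1 0; 0 0 0 1]
T2·T1 = [1 0 0 0; 0 -1 0 0; 0 0 -1 0; 0 0 0 1]
T3·…·T1 = [7/25 0 -24/25 0; 0 -1 0 0; -24/25 0 -7/25 0; 0 0 0 1]
T4·…·T1 = [14/25 0 -48/25 0; 0 -3 0 0; 48/25 0 14/25 0; 0 0 0 1]
T5·…·T1 = [-608/425 0 -594/425 0; 0 -3 0 0; 594/425 0 -608/425 0; 0 0 0 1]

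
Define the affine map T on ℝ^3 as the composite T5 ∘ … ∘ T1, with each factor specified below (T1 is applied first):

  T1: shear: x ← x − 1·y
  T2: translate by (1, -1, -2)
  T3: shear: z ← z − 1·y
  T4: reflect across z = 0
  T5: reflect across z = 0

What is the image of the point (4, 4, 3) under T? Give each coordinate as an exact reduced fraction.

T(p) = (1, 3, -2)

T1 shear: x ← x − 1·y: (4, 4, 3) → (0, 4, 3)
T2 translate by (1, -1, -2): (0, 4, 3) → (1, 3, 1)
T3 shear: z ← z − 1·y: (1, 3, 1) → (1, 3, -2)
T4 reflect across z = 0: (1, 3, -2) → (1, 3, 2)
T5 reflect across z = 0: (1, 3, 2) → (1, 3, -2)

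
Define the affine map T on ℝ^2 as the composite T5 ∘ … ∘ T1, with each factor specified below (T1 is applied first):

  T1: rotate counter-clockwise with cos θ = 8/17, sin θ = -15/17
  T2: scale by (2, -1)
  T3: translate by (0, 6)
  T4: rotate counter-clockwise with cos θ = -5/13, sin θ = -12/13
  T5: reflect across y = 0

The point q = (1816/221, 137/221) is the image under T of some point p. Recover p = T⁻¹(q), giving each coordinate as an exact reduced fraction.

p = (1, -2)

T1 = [8/17 15/17 0; -15/17 8/17 0; 0 0 1]
T2·T1 = [16/17 30/17 0; 15/17 -8/17 0; 0 0 1]
T3·…·T1 = [16/17 30/17 0; 15/17 -8/17 6; 0 0 1]
T4·…·T1 = [100/221 -246/221 72/13; -267/221 -320/221 -30/13; 0 0 1]
T5·…·T1 = [100/221 -246/221 72/13; 267/221 320/221 30/13; 0 0 1]
det M = 2; M⁻¹ = [160/221 123/221 -90/17; -267/442 50/221 48/17; 0 0 1]
M⁻¹ · (1816/221, 137/221)ᵀ = (1, -2)ᵀ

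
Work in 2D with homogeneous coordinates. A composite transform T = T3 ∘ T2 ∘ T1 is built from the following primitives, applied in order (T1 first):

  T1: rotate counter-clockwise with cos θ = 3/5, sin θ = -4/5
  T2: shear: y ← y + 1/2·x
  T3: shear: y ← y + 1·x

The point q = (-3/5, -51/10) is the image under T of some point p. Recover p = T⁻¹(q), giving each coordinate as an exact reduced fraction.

p = (3, -3)

T1 = [3/5 4/5 0; -4/5 3/5 0; 0 0 1]
T2·T1 = [3/5 4/5 0; -1/2 1 0; 0 0 1]
T3·…·T1 = [3/5 4/5 0; 1/10 9/5 0; 0 0 1]
det M = 1; M⁻¹ = [9/5 -4/5 0; -1/10 3/5 0; 0 0 1]
M⁻¹ · (-3/5, -51/10)ᵀ = (3, -3)ᵀ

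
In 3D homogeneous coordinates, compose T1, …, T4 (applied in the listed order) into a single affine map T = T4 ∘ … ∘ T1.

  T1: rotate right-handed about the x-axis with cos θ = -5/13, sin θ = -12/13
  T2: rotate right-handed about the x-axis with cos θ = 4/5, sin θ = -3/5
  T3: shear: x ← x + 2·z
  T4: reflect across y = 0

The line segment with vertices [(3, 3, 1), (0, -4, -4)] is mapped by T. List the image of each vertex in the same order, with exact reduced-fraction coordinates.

image vertices: (-23/13, 27/13, -31/13), (712/65, -92/65, 356/65)

T1 rotate right-handed about the x-axis with cos θ = -5/13, sin θ = -12/13: (3, 3, 1) → (3, -3/13, -41/13); (0, -4, -4) → (0, -28/13, 68/13)
T2 rotate right-handed about the x-axis with cos θ = 4/5, sin θ = -3/5: (3, -3/13, -41/13) → (3, -27/13, -31/13); (0, -28/13, 68/13) → (0, 92/65, 356/65)
T3 shear: x ← x + 2·z: (3, -27/13, -31/13) → (-23/13, -27/13, -31/13); (0, 92/65, 356/65) → (712/65, 92/65, 356/65)
T4 reflect across y = 0: (-23/13, -27/13, -31/13) → (-23/13, 27/13, -31/13); (712/65, 92/65, 356/65) → (712/65, -92/65, 356/65)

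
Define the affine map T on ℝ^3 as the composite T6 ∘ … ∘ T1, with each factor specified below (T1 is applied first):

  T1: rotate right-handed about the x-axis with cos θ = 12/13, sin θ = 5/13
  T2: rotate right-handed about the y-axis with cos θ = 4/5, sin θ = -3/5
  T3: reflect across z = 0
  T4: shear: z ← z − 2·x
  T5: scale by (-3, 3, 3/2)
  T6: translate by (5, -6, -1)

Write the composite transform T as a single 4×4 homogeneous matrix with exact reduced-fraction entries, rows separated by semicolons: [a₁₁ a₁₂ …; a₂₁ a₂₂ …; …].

T = [-12/5 9/13 108/65 5; 0 36/13 -15/13 -6; -33/10 3/13 36/65 -1; 0 0 0 1]

T1 = [1 0 0 0; 0 12/13 -5/13 0; 0 5/13 12/13 0; 0 0 0 1]
T2·T1 = [4/5 -3/13 -36/65 0; 0 12/13 -5/13 0; 3/5 4/13 48/65 0; 0 0 0 1]
T3·…·T1 = [4/5 -3/13 -36/65 0; 0 12/13 -5/13 0; -3/5 -4/13 -48/65 0; 0 0 0 1]
T4·…·T1 = [4/5 -3/13 -36/65 0; 0 12/13 -5/13 0; -11/5 2/13 24/65 0; 0 0 0 1]
T5·…·T1 = [-12/5 9/13 108/65 0; 0 36/13 -15/13 0; -33/10 3/13 36/65 0; 0 0 0 1]
T6·…·T1 = [-12/5 9/13 108/65 5; 0 36/13 -15/13 -6; -33/10 3/13 36/65 -1; 0 0 0 1]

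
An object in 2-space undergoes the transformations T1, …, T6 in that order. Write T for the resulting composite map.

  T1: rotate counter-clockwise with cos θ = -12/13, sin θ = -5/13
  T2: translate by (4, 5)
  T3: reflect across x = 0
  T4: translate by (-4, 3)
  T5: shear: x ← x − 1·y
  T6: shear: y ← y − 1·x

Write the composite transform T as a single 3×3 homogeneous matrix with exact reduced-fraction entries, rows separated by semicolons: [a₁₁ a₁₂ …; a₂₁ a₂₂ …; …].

T1 = [-12/13 5/13 0; -5/13 -12/13 0; 0 0 1]
T2·T1 = [-12/13 5/13 4; -5/13 -12/13 5; 0 0 1]
T3·…·T1 = [12/13 -5/13 -4; -5/13 -12/13 5; 0 0 1]
T4·…·T1 = [12/13 -5/13 -8; -5/13 -12/13 8; 0 0 1]
T5·…·T1 = [17/13 7/13 -16; -5/13 -12/13 8; 0 0 1]
T6·…·T1 = [17/13 7/13 -16; -22/13 -19/13 24; 0 0 1]

T = [17/13 7/13 -16; -22/13 -19/13 24; 0 0 1]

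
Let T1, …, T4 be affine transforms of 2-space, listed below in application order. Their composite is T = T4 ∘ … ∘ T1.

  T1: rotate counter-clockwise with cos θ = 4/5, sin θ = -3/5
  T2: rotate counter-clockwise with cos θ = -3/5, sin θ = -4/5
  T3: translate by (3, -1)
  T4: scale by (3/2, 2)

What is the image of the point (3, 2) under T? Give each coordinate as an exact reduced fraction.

T1 rotate counter-clockwise with cos θ = 4/5, sin θ = -3/5: (3, 2) → (18/5, -1/5)
T2 rotate counter-clockwise with cos θ = -3/5, sin θ = -4/5: (18/5, -1/5) → (-58/25, -69/25)
T3 translate by (3, -1): (-58/25, -69/25) → (17/25, -94/25)
T4 scale by (3/2, 2): (17/25, -94/25) → (51/50, -188/25)

T(p) = (51/50, -188/25)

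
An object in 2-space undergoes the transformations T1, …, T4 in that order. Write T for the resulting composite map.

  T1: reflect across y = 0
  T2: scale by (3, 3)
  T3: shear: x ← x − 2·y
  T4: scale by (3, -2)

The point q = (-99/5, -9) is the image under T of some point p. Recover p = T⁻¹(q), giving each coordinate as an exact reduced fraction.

p = (4/5, -3/2)

T1 = [1 0 0; 0 -1 0; 0 0 1]
T2·T1 = [3 0 0; 0 -3 0; 0 0 1]
T3·…·T1 = [3 6 0; 0 -3 0; 0 0 1]
T4·…·T1 = [9 18 0; 0 6 0; 0 0 1]
det M = 54; M⁻¹ = [1/9 -1/3 0; 0 1/6 0; 0 0 1]
M⁻¹ · (-99/5, -9)ᵀ = (4/5, -3/2)ᵀ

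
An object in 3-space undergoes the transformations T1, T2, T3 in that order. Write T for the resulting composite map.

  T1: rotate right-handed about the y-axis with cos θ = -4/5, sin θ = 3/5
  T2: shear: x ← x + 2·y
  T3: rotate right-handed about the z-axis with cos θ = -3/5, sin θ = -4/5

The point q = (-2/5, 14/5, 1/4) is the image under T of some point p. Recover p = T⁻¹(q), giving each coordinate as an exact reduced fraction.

T1 = [-4/5 0 3/5 0; 0 1 0 0; -3/5 0 -4/5 0; 0 0 0 1]
T2·T1 = [-4/5 2 3/5 0; 0 1 0 0; -3/5 0 -4/5 0; 0 0 0 1]
T3·…·T1 = [12/25 -2/5 -9/25 0; 16/25 -11/5 -12/25 0; -3/5 0 -4/5 0; 0 0 0 1]
det M = 1; M⁻¹ = [44/25 -8/25 -3/5 0; 4/5 -3/5 0 0; -33/25 6/25 -4/5 0; 0 0 0 1]
M⁻¹ · (-2/5, 14/5, 1/4)ᵀ = (-7/4, -2, 1)ᵀ

p = (-7/4, -2, 1)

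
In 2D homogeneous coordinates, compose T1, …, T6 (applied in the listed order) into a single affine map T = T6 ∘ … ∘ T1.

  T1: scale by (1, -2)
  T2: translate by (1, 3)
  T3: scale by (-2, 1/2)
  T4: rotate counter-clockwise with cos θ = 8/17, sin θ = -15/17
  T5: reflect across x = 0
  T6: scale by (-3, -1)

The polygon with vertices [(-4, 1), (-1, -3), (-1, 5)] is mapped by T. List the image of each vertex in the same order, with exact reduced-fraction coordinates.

T1 scale by (1, -2): (-4, 1) → (-4, -2); (-1, -3) → (-1, 6); (-1, 5) → (-1, -10)
T2 translate by (1, 3): (-4, -2) → (-3, 1); (-1, 6) → (0, 9); (-1, -10) → (0, -7)
T3 scale by (-2, 1/2): (-3, 1) → (6, 1/2); (0, 9) → (0, 9/2); (0, -7) → (0, -7/2)
T4 rotate counter-clockwise with cos θ = 8/17, sin θ = -15/17: (6, 1/2) → (111/34, -86/17); (0, 9/2) → (135/34, 36/17); (0, -7/2) → (-105/34, -28/17)
T5 reflect across x = 0: (111/34, -86/17) → (-111/34, -86/17); (135/34, 36/17) → (-135/34, 36/17); (-105/34, -28/17) → (105/34, -28/17)
T6 scale by (-3, -1): (-111/34, -86/17) → (333/34, 86/17); (-135/34, 36/17) → (405/34, -36/17); (105/34, -28/17) → (-315/34, 28/17)

image vertices: (333/34, 86/17), (405/34, -36/17), (-315/34, 28/17)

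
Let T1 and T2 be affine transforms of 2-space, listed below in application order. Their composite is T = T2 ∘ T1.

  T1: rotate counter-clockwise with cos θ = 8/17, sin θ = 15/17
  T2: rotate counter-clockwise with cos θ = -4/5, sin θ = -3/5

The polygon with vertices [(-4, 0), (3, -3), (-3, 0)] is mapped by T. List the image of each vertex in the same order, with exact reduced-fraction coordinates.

T1 rotate counter-clockwise with cos θ = 8/17, sin θ = 15/17: (-4, 0) → (-32/17, -60/17); (3, -3) → (69/17, 21/17); (-3, 0) → (-24/17, -45/17)
T2 rotate counter-clockwise with cos θ = -4/5, sin θ = -3/5: (-32/17, -60/17) → (-52/85, 336/85); (69/17, 21/17) → (-213/85, -291/85); (-24/17, -45/17) → (-39/85, 252/85)

image vertices: (-52/85, 336/85), (-213/85, -291/85), (-39/85, 252/85)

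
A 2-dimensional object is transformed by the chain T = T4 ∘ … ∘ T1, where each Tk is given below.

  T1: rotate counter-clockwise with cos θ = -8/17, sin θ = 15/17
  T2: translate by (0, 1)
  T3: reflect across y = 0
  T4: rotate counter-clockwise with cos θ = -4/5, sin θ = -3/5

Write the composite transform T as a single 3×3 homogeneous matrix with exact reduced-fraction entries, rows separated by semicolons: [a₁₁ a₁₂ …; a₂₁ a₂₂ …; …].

T = [-13/85 84/85 -3/5; 84/85 13/85 4/5; 0 0 1]

T1 = [-8/17 -15/17 0; 15/17 -8/17 0; 0 0 1]
T2·T1 = [-8/17 -15/17 0; 15/17 -8/17 1; 0 0 1]
T3·…·T1 = [-8/17 -15/17 0; -15/17 8/17 -1; 0 0 1]
T4·…·T1 = [-13/85 84/85 -3/5; 84/85 13/85 4/5; 0 0 1]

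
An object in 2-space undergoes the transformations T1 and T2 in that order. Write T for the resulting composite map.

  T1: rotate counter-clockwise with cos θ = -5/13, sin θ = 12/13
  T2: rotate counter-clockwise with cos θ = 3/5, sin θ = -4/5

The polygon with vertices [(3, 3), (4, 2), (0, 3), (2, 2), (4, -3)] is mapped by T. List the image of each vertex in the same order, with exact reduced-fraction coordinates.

T1 rotate counter-clockwise with cos θ = -5/13, sin θ = 12/13: (3, 3) → (-51/13, 21/13); (4, 2) → (-44/13, 38/13); (0, 3) → (-36/13, -15/13); (2, 2) → (-34/13, 14/13); (4, -3) → (16/13, 63/13)
T2 rotate counter-clockwise with cos θ = 3/5, sin θ = -4/5: (-51/13, 21/13) → (-69/65, 267/65); (-44/13, 38/13) → (4/13, 58/13); (-36/13, -15/13) → (-168/65, 99/65); (-34/13, 14/13) → (-46/65, 178/65); (16/13, 63/13) → (60/13, 25/13)

image vertices: (-69/65, 267/65), (4/13, 58/13), (-168/65, 99/65), (-46/65, 178/65), (60/13, 25/13)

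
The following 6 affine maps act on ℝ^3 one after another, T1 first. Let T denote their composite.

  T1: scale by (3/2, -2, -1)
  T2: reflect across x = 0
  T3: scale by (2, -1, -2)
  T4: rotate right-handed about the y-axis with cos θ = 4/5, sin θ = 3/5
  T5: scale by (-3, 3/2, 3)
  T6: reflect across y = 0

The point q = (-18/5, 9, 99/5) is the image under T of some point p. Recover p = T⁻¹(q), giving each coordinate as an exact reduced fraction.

p = (1, -3, 3)

T1 = [3/2 0 0 0; 0 -2 0 0; 0 0 -1 0; 0 0 0 1]
T2·T1 = [-3/2 0 0 0; 0 -2 0 0; 0 0 -1 0; 0 0 0 1]
T3·…·T1 = [-3 0 0 0; 0 2 0 0; 0 0 2 0; 0 0 0 1]
T4·…·T1 = [-12/5 0 6/5 0; 0 2 0 0; 9/5 0 8/5 0; 0 0 0 1]
T5·…·T1 = [36/5 0 -18/5 0; 0 3 0 0; 27/5 0 24/5 0; 0 0 0 1]
T6·…·T1 = [36/5 0 -18/5 0; 0 -3 0 0; 27/5 0 24/5 0; 0 0 0 1]
det M = -162; M⁻¹ = [4/45 0 1/15 0; 0 -1/3 0 0; -1/10 0 2/15 0; 0 0 0 1]
M⁻¹ · (-18/5, 9, 99/5)ᵀ = (1, -3, 3)ᵀ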